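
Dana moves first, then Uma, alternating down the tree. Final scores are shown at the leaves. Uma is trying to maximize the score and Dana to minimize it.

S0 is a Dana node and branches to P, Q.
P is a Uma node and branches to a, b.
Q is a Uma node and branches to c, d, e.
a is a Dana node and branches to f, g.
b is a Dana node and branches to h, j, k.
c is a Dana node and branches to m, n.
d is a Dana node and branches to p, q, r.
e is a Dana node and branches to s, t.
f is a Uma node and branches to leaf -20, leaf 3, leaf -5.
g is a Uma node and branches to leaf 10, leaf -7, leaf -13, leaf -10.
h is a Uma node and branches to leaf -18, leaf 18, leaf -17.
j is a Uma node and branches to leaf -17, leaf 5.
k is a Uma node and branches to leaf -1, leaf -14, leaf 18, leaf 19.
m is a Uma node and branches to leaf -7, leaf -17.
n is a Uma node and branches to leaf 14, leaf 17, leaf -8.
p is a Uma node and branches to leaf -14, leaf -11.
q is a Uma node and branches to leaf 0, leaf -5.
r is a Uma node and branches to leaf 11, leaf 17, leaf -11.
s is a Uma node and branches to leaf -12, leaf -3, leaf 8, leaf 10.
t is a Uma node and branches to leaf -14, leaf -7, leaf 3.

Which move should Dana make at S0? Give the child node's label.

f (Uma): max(-20, 3, -5) = 3
g (Uma): max(10, -7, -13, -10) = 10
a (Dana): min(3, 10) = 3
h (Uma): max(-18, 18, -17) = 18
j (Uma): max(-17, 5) = 5
k (Uma): max(-1, -14, 18, 19) = 19
b (Dana): min(18, 5, 19) = 5
P (Uma): max(3, 5) = 5
m (Uma): max(-7, -17) = -7
n (Uma): max(14, 17, -8) = 17
c (Dana): min(-7, 17) = -7
p (Uma): max(-14, -11) = -11
q (Uma): max(0, -5) = 0
r (Uma): max(11, 17, -11) = 17
d (Dana): min(-11, 0, 17) = -11
s (Uma): max(-12, -3, 8, 10) = 10
t (Uma): max(-14, -7, 3) = 3
e (Dana): min(10, 3) = 3
Q (Uma): max(-7, -11, 3) = 3
S0 (Dana): min(5, 3) = 3
Dana at S0 wants the lowest of {P=5, Q=3}, so chooses Q.

Q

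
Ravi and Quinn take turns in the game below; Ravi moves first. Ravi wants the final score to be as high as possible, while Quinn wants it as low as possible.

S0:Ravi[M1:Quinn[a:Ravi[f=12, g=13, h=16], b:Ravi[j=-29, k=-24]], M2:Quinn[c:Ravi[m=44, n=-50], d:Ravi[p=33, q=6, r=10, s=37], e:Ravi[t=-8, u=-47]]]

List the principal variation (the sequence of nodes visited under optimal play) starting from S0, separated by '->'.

a (Ravi): max(12, 13, 16) = 16
b (Ravi): max(-29, -24) = -24
M1 (Quinn): min(16, -24) = -24
c (Ravi): max(44, -50) = 44
d (Ravi): max(33, 6, 10, 37) = 37
e (Ravi): max(-8, -47) = -8
M2 (Quinn): min(44, 37, -8) = -8
S0 (Ravi): max(-24, -8) = -8
At S0, Ravi picks M2 (highest: -8).
At M2, Quinn picks e (lowest: -8).
At e, Ravi picks t (highest: -8).
Terminal value -8.

S0 -> M2 -> e -> t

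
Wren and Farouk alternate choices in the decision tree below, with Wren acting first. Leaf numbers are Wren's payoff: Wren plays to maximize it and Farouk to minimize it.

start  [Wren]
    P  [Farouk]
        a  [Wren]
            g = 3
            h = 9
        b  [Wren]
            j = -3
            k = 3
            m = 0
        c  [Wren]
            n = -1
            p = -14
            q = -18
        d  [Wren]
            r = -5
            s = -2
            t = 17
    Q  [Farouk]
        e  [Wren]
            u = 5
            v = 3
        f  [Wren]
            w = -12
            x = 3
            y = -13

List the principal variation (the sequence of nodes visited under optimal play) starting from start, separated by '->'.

a (Wren): max(3, 9) = 9
b (Wren): max(-3, 3, 0) = 3
c (Wren): max(-1, -14, -18) = -1
d (Wren): max(-5, -2, 17) = 17
P (Farouk): min(9, 3, -1, 17) = -1
e (Wren): max(5, 3) = 5
f (Wren): max(-12, 3, -13) = 3
Q (Farouk): min(5, 3) = 3
start (Wren): max(-1, 3) = 3
At start, Wren picks Q (highest: 3).
At Q, Farouk picks f (lowest: 3).
At f, Wren picks x (highest: 3).
Terminal value 3.

start -> Q -> f -> x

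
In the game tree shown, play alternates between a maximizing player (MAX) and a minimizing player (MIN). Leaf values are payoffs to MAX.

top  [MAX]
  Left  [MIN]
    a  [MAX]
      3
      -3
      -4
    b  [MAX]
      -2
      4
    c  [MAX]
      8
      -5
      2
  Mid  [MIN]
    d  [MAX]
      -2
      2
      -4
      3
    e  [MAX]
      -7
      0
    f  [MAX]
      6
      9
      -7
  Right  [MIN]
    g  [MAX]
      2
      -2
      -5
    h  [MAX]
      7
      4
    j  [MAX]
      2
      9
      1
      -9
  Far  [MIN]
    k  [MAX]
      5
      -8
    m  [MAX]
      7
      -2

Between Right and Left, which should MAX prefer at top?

g (MAX): max(2, -2, -5) = 2
h (MAX): max(7, 4) = 7
j (MAX): max(2, 9, 1, -9) = 9
Right (MIN): min(2, 7, 9) = 2
a (MAX): max(3, -3, -4) = 3
b (MAX): max(-2, 4) = 4
c (MAX): max(8, -5, 2) = 8
Left (MIN): min(3, 4, 8) = 3
MAX prefers the higher value; Right=2, Left=3. Left is better since 3 > 2.

Left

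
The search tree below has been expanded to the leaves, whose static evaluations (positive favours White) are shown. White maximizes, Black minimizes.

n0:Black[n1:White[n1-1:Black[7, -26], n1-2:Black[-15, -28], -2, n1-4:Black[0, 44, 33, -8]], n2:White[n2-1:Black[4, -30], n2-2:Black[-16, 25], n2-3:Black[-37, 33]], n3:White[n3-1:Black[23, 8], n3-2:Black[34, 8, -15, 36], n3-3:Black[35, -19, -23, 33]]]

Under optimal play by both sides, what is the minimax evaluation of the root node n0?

n1-1 (Black): min(7, -26) = -26
n1-2 (Black): min(-15, -28) = -28
n1-4 (Black): min(0, 44, 33, -8) = -8
n1 (White): max(-26, -28, -2, -8) = -2
n2-1 (Black): min(4, -30) = -30
n2-2 (Black): min(-16, 25) = -16
n2-3 (Black): min(-37, 33) = -37
n2 (White): max(-30, -16, -37) = -16
n3-1 (Black): min(23, 8) = 8
n3-2 (Black): min(34, 8, -15, 36) = -15
n3-3 (Black): min(35, -19, -23, 33) = -23
n3 (White): max(8, -15, -23) = 8
n0 (Black): min(-2, -16, 8) = -16

-16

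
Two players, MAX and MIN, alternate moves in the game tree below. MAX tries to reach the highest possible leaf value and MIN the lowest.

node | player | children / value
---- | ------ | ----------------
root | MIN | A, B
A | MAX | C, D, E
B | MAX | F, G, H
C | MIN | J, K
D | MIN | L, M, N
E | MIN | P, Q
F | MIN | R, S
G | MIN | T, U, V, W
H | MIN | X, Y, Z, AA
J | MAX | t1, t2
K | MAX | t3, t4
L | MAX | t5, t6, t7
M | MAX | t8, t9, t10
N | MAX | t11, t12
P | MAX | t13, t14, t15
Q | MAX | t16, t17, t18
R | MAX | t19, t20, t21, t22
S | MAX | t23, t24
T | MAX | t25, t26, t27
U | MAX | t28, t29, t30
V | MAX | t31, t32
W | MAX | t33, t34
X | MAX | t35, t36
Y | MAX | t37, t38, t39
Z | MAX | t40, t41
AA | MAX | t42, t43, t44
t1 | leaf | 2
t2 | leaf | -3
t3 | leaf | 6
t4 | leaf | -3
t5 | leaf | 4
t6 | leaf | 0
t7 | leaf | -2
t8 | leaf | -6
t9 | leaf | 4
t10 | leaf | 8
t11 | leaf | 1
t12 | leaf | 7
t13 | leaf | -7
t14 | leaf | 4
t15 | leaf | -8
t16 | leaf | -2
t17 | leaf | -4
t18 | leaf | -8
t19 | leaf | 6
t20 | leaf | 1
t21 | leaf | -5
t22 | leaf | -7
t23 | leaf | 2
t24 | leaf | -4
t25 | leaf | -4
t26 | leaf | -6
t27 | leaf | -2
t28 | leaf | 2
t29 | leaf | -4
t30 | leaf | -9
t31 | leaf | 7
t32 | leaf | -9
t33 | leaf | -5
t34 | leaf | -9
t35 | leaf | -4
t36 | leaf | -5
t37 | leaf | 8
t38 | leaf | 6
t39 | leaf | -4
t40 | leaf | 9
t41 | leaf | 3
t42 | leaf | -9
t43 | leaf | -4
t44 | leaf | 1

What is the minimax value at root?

J (MAX): max(2, -3) = 2
K (MAX): max(6, -3) = 6
C (MIN): min(2, 6) = 2
L (MAX): max(4, 0, -2) = 4
M (MAX): max(-6, 4, 8) = 8
N (MAX): max(1, 7) = 7
D (MIN): min(4, 8, 7) = 4
P (MAX): max(-7, 4, -8) = 4
Q (MAX): max(-2, -4, -8) = -2
E (MIN): min(4, -2) = -2
A (MAX): max(2, 4, -2) = 4
R (MAX): max(6, 1, -5, -7) = 6
S (MAX): max(2, -4) = 2
F (MIN): min(6, 2) = 2
T (MAX): max(-4, -6, -2) = -2
U (MAX): max(2, -4, -9) = 2
V (MAX): max(7, -9) = 7
W (MAX): max(-5, -9) = -5
G (MIN): min(-2, 2, 7, -5) = -5
X (MAX): max(-4, -5) = -4
Y (MAX): max(8, 6, -4) = 8
Z (MAX): max(9, 3) = 9
AA (MAX): max(-9, -4, 1) = 1
H (MIN): min(-4, 8, 9, 1) = -4
B (MAX): max(2, -5, -4) = 2
root (MIN): min(4, 2) = 2

2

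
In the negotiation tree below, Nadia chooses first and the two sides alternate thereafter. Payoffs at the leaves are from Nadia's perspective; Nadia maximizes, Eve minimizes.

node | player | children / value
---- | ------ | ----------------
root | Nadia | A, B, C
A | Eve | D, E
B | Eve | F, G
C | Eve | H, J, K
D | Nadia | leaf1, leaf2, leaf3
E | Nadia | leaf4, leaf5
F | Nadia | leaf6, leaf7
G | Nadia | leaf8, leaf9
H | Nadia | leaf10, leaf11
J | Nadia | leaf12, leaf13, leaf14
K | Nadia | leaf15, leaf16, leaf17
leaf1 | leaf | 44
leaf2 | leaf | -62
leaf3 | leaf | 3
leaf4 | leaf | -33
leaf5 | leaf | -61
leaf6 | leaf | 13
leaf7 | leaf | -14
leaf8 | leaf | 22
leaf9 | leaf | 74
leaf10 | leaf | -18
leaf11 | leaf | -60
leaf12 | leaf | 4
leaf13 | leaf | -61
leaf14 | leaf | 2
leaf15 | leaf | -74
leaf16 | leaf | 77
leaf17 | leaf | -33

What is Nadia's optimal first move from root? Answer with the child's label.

D (Nadia): max(44, -62, 3) = 44
E (Nadia): max(-33, -61) = -33
A (Eve): min(44, -33) = -33
F (Nadia): max(13, -14) = 13
G (Nadia): max(22, 74) = 74
B (Eve): min(13, 74) = 13
H (Nadia): max(-18, -60) = -18
J (Nadia): max(4, -61, 2) = 4
K (Nadia): max(-74, 77, -33) = 77
C (Eve): min(-18, 4, 77) = -18
root (Nadia): max(-33, 13, -18) = 13
Nadia at root wants the highest of {A=-33, B=13, C=-18}, so chooses B.

B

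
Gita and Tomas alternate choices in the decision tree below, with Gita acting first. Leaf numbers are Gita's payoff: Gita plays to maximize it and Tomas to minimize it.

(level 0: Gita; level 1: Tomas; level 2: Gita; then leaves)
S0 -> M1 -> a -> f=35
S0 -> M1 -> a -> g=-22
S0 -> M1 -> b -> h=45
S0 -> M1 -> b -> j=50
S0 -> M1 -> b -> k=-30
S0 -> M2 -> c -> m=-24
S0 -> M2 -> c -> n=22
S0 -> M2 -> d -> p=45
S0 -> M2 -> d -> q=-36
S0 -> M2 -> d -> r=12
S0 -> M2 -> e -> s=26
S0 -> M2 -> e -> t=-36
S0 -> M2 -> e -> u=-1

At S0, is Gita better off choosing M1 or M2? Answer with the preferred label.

M1

a (Gita): max(35, -22) = 35
b (Gita): max(45, 50, -30) = 50
M1 (Tomas): min(35, 50) = 35
c (Gita): max(-24, 22) = 22
d (Gita): max(45, -36, 12) = 45
e (Gita): max(26, -36, -1) = 26
M2 (Tomas): min(22, 45, 26) = 22
Gita prefers the higher value; M1=35, M2=22. M1 is better since 35 > 22.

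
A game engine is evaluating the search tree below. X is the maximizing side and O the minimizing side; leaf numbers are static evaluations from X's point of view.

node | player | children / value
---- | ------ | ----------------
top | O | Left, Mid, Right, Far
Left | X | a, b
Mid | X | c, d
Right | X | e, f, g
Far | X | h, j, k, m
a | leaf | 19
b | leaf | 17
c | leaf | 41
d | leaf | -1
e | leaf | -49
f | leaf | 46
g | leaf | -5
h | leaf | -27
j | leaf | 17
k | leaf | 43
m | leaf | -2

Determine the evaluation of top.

19

Left (X): max(19, 17) = 19
Mid (X): max(41, -1) = 41
Right (X): max(-49, 46, -5) = 46
Far (X): max(-27, 17, 43, -2) = 43
top (O): min(19, 41, 46, 43) = 19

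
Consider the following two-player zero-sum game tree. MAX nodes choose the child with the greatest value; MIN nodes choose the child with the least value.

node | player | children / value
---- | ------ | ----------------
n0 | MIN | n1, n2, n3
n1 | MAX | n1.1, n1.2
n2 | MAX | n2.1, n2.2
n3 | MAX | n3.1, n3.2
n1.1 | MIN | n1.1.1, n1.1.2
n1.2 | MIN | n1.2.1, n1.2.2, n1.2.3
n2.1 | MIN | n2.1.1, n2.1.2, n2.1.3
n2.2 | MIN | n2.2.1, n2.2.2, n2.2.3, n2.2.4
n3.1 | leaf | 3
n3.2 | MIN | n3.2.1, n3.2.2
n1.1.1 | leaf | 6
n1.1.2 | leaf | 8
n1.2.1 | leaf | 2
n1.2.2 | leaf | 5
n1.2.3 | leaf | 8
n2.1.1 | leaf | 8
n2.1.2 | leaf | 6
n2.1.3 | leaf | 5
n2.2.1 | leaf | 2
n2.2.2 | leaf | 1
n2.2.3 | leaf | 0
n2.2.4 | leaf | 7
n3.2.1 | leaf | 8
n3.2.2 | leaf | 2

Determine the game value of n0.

n1.1 (MIN): min(6, 8) = 6
n1.2 (MIN): min(2, 5, 8) = 2
n1 (MAX): max(6, 2) = 6
n2.1 (MIN): min(8, 6, 5) = 5
n2.2 (MIN): min(2, 1, 0, 7) = 0
n2 (MAX): max(5, 0) = 5
n3.2 (MIN): min(8, 2) = 2
n3 (MAX): max(3, 2) = 3
n0 (MIN): min(6, 5, 3) = 3

3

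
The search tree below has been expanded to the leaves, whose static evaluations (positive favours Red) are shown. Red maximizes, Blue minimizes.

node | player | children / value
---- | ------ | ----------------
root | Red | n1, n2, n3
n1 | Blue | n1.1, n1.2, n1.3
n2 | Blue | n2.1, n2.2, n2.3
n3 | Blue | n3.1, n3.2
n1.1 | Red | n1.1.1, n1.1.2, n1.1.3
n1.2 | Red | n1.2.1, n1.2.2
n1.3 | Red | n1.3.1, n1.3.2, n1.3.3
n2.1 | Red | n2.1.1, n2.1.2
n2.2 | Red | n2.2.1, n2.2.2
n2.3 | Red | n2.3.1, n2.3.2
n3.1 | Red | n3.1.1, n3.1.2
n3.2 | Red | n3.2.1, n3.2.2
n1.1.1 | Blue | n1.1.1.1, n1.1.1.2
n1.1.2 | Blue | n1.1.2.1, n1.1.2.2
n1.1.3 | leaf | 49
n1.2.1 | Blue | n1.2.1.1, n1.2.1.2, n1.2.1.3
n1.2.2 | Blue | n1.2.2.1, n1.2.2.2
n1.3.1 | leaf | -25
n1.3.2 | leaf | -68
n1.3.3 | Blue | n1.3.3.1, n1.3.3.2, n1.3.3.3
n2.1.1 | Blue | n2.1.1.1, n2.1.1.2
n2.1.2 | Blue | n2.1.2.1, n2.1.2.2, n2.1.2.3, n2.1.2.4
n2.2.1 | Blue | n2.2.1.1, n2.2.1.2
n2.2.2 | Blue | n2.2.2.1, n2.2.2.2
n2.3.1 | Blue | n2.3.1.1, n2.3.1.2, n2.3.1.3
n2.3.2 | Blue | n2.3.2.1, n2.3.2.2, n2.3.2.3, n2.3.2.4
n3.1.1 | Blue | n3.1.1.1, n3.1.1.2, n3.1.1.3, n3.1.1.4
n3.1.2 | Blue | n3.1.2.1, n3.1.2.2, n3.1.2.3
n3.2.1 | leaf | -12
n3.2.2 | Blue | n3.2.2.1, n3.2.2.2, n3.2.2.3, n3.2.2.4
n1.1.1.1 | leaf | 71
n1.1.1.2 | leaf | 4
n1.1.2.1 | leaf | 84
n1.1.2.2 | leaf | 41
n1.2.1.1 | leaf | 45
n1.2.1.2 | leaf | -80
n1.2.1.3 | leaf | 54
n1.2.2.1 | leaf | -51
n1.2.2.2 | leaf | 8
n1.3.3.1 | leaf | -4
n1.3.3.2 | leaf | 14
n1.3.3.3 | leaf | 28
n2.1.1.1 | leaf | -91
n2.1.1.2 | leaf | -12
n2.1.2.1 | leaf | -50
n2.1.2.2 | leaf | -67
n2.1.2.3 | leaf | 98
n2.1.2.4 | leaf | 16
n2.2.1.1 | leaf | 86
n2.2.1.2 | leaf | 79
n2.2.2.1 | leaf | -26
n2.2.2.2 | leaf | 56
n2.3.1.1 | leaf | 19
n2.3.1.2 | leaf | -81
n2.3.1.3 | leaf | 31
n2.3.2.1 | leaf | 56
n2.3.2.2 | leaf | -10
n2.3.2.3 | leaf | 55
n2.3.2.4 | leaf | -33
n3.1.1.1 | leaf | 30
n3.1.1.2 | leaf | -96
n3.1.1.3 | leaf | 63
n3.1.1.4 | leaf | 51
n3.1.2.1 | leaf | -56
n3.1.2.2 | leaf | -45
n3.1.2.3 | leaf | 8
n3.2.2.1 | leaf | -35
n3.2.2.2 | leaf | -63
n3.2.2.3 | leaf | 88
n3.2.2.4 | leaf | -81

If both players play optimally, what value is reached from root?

n1.1.1 (Blue): min(71, 4) = 4
n1.1.2 (Blue): min(84, 41) = 41
n1.1 (Red): max(4, 41, 49) = 49
n1.2.1 (Blue): min(45, -80, 54) = -80
n1.2.2 (Blue): min(-51, 8) = -51
n1.2 (Red): max(-80, -51) = -51
n1.3.3 (Blue): min(-4, 14, 28) = -4
n1.3 (Red): max(-25, -68, -4) = -4
n1 (Blue): min(49, -51, -4) = -51
n2.1.1 (Blue): min(-91, -12) = -91
n2.1.2 (Blue): min(-50, -67, 98, 16) = -67
n2.1 (Red): max(-91, -67) = -67
n2.2.1 (Blue): min(86, 79) = 79
n2.2.2 (Blue): min(-26, 56) = -26
n2.2 (Red): max(79, -26) = 79
n2.3.1 (Blue): min(19, -81, 31) = -81
n2.3.2 (Blue): min(56, -10, 55, -33) = -33
n2.3 (Red): max(-81, -33) = -33
n2 (Blue): min(-67, 79, -33) = -67
n3.1.1 (Blue): min(30, -96, 63, 51) = -96
n3.1.2 (Blue): min(-56, -45, 8) = -56
n3.1 (Red): max(-96, -56) = -56
n3.2.2 (Blue): min(-35, -63, 88, -81) = -81
n3.2 (Red): max(-12, -81) = -12
n3 (Blue): min(-56, -12) = -56
root (Red): max(-51, -67, -56) = -51

-51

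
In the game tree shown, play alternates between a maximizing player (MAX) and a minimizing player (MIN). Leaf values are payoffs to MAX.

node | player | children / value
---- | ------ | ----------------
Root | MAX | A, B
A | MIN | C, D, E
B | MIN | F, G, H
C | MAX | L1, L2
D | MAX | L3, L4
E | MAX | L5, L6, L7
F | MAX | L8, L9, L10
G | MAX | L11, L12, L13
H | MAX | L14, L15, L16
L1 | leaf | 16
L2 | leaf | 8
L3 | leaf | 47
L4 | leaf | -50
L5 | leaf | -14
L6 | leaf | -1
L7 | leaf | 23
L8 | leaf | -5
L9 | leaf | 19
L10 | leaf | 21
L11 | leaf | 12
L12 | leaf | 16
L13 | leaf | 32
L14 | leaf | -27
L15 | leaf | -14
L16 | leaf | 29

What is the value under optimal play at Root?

21

C (MAX): max(16, 8) = 16
D (MAX): max(47, -50) = 47
E (MAX): max(-14, -1, 23) = 23
A (MIN): min(16, 47, 23) = 16
F (MAX): max(-5, 19, 21) = 21
G (MAX): max(12, 16, 32) = 32
H (MAX): max(-27, -14, 29) = 29
B (MIN): min(21, 32, 29) = 21
Root (MAX): max(16, 21) = 21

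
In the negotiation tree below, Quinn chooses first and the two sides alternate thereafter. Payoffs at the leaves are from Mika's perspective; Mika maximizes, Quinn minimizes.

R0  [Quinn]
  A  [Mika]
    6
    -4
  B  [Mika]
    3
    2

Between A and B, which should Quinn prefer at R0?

A (Mika): max(6, -4) = 6
B (Mika): max(3, 2) = 3
Quinn prefers the lower value; A=6, B=3. B is better since 3 < 6.

B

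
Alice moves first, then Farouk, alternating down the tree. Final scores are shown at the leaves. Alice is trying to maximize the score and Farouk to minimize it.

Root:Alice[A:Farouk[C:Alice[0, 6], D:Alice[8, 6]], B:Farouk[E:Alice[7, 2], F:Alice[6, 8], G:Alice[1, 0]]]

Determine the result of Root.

6

C (Alice): max(0, 6) = 6
D (Alice): max(8, 6) = 8
A (Farouk): min(6, 8) = 6
E (Alice): max(7, 2) = 7
F (Alice): max(6, 8) = 8
G (Alice): max(1, 0) = 1
B (Farouk): min(7, 8, 1) = 1
Root (Alice): max(6, 1) = 6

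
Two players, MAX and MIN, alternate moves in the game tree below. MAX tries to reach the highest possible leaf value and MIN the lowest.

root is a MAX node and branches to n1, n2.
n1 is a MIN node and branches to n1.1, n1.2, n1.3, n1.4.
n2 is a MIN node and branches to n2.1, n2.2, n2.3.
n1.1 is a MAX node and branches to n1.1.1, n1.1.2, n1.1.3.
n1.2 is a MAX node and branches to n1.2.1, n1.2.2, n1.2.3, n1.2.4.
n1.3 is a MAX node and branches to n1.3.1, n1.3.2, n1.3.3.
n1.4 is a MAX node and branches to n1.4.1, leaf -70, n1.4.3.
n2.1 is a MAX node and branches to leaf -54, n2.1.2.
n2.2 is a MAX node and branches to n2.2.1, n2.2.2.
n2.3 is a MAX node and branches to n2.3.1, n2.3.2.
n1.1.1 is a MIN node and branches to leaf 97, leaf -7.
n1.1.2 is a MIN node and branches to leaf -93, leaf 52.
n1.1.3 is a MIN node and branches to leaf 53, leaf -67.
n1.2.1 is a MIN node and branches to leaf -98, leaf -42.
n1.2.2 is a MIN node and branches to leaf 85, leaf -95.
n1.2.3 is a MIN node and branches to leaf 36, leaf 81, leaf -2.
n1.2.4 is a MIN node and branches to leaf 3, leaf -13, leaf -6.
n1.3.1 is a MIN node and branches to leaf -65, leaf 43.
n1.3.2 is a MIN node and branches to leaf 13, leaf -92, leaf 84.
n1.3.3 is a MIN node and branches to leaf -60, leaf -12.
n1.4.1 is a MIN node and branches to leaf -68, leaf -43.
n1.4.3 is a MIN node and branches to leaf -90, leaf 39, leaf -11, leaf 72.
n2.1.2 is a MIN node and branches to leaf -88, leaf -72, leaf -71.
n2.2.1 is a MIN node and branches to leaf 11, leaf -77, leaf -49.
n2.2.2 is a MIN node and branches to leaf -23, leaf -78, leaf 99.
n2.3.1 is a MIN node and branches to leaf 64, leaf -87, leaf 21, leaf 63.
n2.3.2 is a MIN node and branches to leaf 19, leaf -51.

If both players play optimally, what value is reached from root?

-68

n1.1.1 (MIN): min(97, -7) = -7
n1.1.2 (MIN): min(-93, 52) = -93
n1.1.3 (MIN): min(53, -67) = -67
n1.1 (MAX): max(-7, -93, -67) = -7
n1.2.1 (MIN): min(-98, -42) = -98
n1.2.2 (MIN): min(85, -95) = -95
n1.2.3 (MIN): min(36, 81, -2) = -2
n1.2.4 (MIN): min(3, -13, -6) = -13
n1.2 (MAX): max(-98, -95, -2, -13) = -2
n1.3.1 (MIN): min(-65, 43) = -65
n1.3.2 (MIN): min(13, -92, 84) = -92
n1.3.3 (MIN): min(-60, -12) = -60
n1.3 (MAX): max(-65, -92, -60) = -60
n1.4.1 (MIN): min(-68, -43) = -68
n1.4.3 (MIN): min(-90, 39, -11, 72) = -90
n1.4 (MAX): max(-68, -70, -90) = -68
n1 (MIN): min(-7, -2, -60, -68) = -68
n2.1.2 (MIN): min(-88, -72, -71) = -88
n2.1 (MAX): max(-54, -88) = -54
n2.2.1 (MIN): min(11, -77, -49) = -77
n2.2.2 (MIN): min(-23, -78, 99) = -78
n2.2 (MAX): max(-77, -78) = -77
n2.3.1 (MIN): min(64, -87, 21, 63) = -87
n2.3.2 (MIN): min(19, -51) = -51
n2.3 (MAX): max(-87, -51) = -51
n2 (MIN): min(-54, -77, -51) = -77
root (MAX): max(-68, -77) = -68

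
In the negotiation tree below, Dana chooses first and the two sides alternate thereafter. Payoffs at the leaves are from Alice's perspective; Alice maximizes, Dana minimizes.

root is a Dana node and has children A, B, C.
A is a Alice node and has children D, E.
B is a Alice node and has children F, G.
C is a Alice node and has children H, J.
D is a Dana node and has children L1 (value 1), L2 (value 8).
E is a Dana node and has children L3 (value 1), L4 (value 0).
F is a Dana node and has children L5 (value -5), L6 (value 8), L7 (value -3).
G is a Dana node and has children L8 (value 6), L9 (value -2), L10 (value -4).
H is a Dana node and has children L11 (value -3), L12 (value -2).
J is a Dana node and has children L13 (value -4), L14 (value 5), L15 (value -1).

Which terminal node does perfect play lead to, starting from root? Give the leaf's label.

L10

D (Dana): min(1, 8) = 1
E (Dana): min(1, 0) = 0
A (Alice): max(1, 0) = 1
F (Dana): min(-5, 8, -3) = -5
G (Dana): min(6, -2, -4) = -4
B (Alice): max(-5, -4) = -4
H (Dana): min(-3, -2) = -3
J (Dana): min(-4, 5, -1) = -4
C (Alice): max(-3, -4) = -3
root (Dana): min(1, -4, -3) = -4
At root, Dana picks B (lowest: -4).
At B, Alice picks G (highest: -4).
At G, Dana picks L10 (lowest: -4).
Terminal value -4.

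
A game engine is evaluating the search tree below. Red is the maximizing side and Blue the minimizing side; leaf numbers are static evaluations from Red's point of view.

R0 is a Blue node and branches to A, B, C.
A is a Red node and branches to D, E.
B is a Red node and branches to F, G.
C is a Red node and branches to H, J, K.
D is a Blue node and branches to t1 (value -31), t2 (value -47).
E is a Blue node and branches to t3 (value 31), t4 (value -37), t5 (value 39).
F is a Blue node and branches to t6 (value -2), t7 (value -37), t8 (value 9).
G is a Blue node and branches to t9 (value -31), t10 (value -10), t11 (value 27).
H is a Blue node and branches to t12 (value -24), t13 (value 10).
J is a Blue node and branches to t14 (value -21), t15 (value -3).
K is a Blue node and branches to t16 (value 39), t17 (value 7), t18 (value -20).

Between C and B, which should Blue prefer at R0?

H (Blue): min(-24, 10) = -24
J (Blue): min(-21, -3) = -21
K (Blue): min(39, 7, -20) = -20
C (Red): max(-24, -21, -20) = -20
F (Blue): min(-2, -37, 9) = -37
G (Blue): min(-31, -10, 27) = -31
B (Red): max(-37, -31) = -31
Blue prefers the lower value; C=-20, B=-31. B is better since -31 < -20.

B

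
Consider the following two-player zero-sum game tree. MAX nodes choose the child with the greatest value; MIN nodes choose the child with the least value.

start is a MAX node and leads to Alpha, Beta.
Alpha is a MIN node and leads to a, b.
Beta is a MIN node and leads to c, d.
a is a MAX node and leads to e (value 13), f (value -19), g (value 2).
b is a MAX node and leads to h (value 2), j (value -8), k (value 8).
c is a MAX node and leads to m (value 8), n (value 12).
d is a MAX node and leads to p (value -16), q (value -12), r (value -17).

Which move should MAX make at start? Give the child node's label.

Alpha

a (MAX): max(13, -19, 2) = 13
b (MAX): max(2, -8, 8) = 8
Alpha (MIN): min(13, 8) = 8
c (MAX): max(8, 12) = 12
d (MAX): max(-16, -12, -17) = -12
Beta (MIN): min(12, -12) = -12
start (MAX): max(8, -12) = 8
MAX at start wants the highest of {Alpha=8, Beta=-12}, so chooses Alpha.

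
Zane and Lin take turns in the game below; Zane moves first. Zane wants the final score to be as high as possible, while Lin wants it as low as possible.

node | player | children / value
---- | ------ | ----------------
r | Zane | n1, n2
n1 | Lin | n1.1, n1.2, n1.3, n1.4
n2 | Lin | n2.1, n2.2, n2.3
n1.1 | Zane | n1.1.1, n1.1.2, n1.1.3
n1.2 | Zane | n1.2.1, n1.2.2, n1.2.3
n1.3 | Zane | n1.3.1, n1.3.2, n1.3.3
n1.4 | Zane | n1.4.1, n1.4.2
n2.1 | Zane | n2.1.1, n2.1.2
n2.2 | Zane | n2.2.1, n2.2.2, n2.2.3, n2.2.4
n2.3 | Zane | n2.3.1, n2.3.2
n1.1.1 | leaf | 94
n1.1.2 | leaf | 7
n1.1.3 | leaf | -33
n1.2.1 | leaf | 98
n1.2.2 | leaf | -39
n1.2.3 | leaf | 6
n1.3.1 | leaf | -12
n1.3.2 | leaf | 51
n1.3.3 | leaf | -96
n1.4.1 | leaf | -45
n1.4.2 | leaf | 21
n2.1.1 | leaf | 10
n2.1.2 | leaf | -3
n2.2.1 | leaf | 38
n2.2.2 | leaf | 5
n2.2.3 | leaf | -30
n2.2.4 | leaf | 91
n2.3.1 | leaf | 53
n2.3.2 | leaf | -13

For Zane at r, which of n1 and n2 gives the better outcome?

n1.1 (Zane): max(94, 7, -33) = 94
n1.2 (Zane): max(98, -39, 6) = 98
n1.3 (Zane): max(-12, 51, -96) = 51
n1.4 (Zane): max(-45, 21) = 21
n1 (Lin): min(94, 98, 51, 21) = 21
n2.1 (Zane): max(10, -3) = 10
n2.2 (Zane): max(38, 5, -30, 91) = 91
n2.3 (Zane): max(53, -13) = 53
n2 (Lin): min(10, 91, 53) = 10
Zane prefers the higher value; n1=21, n2=10. n1 is better since 21 > 10.

n1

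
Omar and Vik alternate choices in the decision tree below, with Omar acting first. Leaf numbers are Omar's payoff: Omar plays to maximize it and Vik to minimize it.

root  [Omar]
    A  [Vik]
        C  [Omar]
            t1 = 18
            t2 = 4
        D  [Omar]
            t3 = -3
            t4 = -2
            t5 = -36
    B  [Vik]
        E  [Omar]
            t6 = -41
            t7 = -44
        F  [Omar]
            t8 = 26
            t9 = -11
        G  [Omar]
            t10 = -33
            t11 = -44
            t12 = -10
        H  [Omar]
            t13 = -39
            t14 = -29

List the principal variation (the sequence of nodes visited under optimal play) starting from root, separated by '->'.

root -> A -> D -> t4

C (Omar): max(18, 4) = 18
D (Omar): max(-3, -2, -36) = -2
A (Vik): min(18, -2) = -2
E (Omar): max(-41, -44) = -41
F (Omar): max(26, -11) = 26
G (Omar): max(-33, -44, -10) = -10
H (Omar): max(-39, -29) = -29
B (Vik): min(-41, 26, -10, -29) = -41
root (Omar): max(-2, -41) = -2
At root, Omar picks A (highest: -2).
At A, Vik picks D (lowest: -2).
At D, Omar picks t4 (highest: -2).
Terminal value -2.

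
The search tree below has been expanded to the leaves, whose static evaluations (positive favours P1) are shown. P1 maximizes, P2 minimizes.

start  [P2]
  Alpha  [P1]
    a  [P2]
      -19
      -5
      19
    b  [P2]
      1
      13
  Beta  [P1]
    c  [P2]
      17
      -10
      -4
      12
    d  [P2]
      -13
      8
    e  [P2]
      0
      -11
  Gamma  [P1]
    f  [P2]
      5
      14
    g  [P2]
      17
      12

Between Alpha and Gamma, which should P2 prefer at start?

Alpha

a (P2): min(-19, -5, 19) = -19
b (P2): min(1, 13) = 1
Alpha (P1): max(-19, 1) = 1
f (P2): min(5, 14) = 5
g (P2): min(17, 12) = 12
Gamma (P1): max(5, 12) = 12
P2 prefers the lower value; Alpha=1, Gamma=12. Alpha is better since 1 < 12.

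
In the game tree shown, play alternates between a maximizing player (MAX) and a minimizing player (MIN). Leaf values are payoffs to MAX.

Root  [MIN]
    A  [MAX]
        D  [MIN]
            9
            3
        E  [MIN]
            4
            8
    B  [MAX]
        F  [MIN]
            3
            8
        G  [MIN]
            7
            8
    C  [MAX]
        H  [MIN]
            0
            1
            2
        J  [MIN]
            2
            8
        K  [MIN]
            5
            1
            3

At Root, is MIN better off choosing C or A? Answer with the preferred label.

H (MIN): min(0, 1, 2) = 0
J (MIN): min(2, 8) = 2
K (MIN): min(5, 1, 3) = 1
C (MAX): max(0, 2, 1) = 2
D (MIN): min(9, 3) = 3
E (MIN): min(4, 8) = 4
A (MAX): max(3, 4) = 4
MIN prefers the lower value; C=2, A=4. C is better since 2 < 4.

C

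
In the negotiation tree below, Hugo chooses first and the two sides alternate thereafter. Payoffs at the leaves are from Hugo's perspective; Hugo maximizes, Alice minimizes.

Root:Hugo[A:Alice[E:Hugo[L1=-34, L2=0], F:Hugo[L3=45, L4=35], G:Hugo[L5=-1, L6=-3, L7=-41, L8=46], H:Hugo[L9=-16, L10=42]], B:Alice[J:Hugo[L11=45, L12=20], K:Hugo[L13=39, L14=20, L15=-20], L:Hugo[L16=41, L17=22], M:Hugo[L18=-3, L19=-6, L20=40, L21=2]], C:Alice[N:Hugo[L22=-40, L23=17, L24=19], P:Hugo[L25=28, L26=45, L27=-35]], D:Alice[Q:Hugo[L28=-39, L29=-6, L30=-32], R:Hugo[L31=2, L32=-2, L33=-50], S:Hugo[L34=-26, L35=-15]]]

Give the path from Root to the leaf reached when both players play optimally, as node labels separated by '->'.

Root -> B -> K -> L13

E (Hugo): max(-34, 0) = 0
F (Hugo): max(45, 35) = 45
G (Hugo): max(-1, -3, -41, 46) = 46
H (Hugo): max(-16, 42) = 42
A (Alice): min(0, 45, 46, 42) = 0
J (Hugo): max(45, 20) = 45
K (Hugo): max(39, 20, -20) = 39
L (Hugo): max(41, 22) = 41
M (Hugo): max(-3, -6, 40, 2) = 40
B (Alice): min(45, 39, 41, 40) = 39
N (Hugo): max(-40, 17, 19) = 19
P (Hugo): max(28, 45, -35) = 45
C (Alice): min(19, 45) = 19
Q (Hugo): max(-39, -6, -32) = -6
R (Hugo): max(2, -2, -50) = 2
S (Hugo): max(-26, -15) = -15
D (Alice): min(-6, 2, -15) = -15
Root (Hugo): max(0, 39, 19, -15) = 39
At Root, Hugo picks B (highest: 39).
At B, Alice picks K (lowest: 39).
At K, Hugo picks L13 (highest: 39).
Terminal value 39.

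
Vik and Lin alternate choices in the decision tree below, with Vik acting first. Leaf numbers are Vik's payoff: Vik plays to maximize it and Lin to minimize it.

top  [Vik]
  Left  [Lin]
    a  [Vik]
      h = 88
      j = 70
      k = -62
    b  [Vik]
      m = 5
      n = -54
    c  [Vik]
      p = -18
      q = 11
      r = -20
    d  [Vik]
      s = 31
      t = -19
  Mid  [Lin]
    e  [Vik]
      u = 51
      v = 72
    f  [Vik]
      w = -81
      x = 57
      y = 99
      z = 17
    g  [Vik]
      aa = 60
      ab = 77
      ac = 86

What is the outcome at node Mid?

72

e (Vik): max(51, 72) = 72
f (Vik): max(-81, 57, 99, 17) = 99
g (Vik): max(60, 77, 86) = 86
Mid (Lin): min(72, 99, 86) = 72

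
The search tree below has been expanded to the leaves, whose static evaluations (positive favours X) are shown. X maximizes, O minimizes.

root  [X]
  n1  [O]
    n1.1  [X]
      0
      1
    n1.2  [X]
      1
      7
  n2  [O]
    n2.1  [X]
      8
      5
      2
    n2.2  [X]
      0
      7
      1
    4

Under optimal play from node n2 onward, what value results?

4

n2.1 (X): max(8, 5, 2) = 8
n2.2 (X): max(0, 7, 1) = 7
n2 (O): min(8, 7, 4) = 4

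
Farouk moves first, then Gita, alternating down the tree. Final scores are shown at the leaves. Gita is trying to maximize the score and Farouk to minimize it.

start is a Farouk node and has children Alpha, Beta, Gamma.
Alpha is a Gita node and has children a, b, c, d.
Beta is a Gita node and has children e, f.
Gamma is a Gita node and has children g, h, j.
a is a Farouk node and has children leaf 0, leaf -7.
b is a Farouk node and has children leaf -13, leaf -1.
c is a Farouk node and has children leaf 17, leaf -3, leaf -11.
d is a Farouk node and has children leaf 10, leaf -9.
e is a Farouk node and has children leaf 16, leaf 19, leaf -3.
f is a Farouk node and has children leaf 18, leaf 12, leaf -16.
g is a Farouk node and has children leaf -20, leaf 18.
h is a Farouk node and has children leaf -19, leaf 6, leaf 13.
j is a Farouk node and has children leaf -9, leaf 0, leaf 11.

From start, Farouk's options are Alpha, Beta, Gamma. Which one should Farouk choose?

Gamma

a (Farouk): min(0, -7) = -7
b (Farouk): min(-13, -1) = -13
c (Farouk): min(17, -3, -11) = -11
d (Farouk): min(10, -9) = -9
Alpha (Gita): max(-7, -13, -11, -9) = -7
e (Farouk): min(16, 19, -3) = -3
f (Farouk): min(18, 12, -16) = -16
Beta (Gita): max(-3, -16) = -3
g (Farouk): min(-20, 18) = -20
h (Farouk): min(-19, 6, 13) = -19
j (Farouk): min(-9, 0, 11) = -9
Gamma (Gita): max(-20, -19, -9) = -9
start (Farouk): min(-7, -3, -9) = -9
Farouk at start wants the lowest of {Alpha=-7, Beta=-3, Gamma=-9}, so chooses Gamma.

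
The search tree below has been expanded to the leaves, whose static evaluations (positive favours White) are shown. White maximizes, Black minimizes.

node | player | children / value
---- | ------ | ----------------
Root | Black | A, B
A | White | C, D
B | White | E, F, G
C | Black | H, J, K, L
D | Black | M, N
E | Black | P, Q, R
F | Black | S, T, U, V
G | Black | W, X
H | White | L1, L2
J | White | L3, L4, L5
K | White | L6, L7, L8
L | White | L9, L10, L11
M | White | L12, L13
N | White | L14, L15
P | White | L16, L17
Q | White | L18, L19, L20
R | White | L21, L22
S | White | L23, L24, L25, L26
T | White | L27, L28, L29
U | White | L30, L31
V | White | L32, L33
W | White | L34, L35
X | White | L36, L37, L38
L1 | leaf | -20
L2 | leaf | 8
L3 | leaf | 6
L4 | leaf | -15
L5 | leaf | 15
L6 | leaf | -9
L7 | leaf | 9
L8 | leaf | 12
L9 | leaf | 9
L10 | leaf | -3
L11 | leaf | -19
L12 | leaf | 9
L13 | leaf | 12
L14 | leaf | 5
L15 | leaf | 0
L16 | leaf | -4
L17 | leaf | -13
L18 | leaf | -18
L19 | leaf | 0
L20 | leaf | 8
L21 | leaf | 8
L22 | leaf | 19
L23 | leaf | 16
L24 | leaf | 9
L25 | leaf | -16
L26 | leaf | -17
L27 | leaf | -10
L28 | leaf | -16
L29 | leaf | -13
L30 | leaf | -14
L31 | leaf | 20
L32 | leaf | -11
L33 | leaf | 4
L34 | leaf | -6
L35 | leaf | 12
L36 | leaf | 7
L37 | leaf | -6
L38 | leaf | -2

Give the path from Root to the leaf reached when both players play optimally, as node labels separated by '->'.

Root -> B -> G -> X -> L36

H (White): max(-20, 8) = 8
J (White): max(6, -15, 15) = 15
K (White): max(-9, 9, 12) = 12
L (White): max(9, -3, -19) = 9
C (Black): min(8, 15, 12, 9) = 8
M (White): max(9, 12) = 12
N (White): max(5, 0) = 5
D (Black): min(12, 5) = 5
A (White): max(8, 5) = 8
P (White): max(-4, -13) = -4
Q (White): max(-18, 0, 8) = 8
R (White): max(8, 19) = 19
E (Black): min(-4, 8, 19) = -4
S (White): max(16, 9, -16, -17) = 16
T (White): max(-10, -16, -13) = -10
U (White): max(-14, 20) = 20
V (White): max(-11, 4) = 4
F (Black): min(16, -10, 20, 4) = -10
W (White): max(-6, 12) = 12
X (White): max(7, -6, -2) = 7
G (Black): min(12, 7) = 7
B (White): max(-4, -10, 7) = 7
Root (Black): min(8, 7) = 7
At Root, Black picks B (lowest: 7).
At B, White picks G (highest: 7).
At G, Black picks X (lowest: 7).
At X, White picks L36 (highest: 7).
Terminal value 7.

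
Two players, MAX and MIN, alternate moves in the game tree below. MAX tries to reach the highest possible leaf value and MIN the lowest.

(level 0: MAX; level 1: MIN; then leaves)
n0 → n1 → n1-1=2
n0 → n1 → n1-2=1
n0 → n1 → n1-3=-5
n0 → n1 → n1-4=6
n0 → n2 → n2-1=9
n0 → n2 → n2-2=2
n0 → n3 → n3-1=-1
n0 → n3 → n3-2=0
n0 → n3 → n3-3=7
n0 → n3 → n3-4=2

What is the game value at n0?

2

n1 (MIN): min(2, 1, -5, 6) = -5
n2 (MIN): min(9, 2) = 2
n3 (MIN): min(-1, 0, 7, 2) = -1
n0 (MAX): max(-5, 2, -1) = 2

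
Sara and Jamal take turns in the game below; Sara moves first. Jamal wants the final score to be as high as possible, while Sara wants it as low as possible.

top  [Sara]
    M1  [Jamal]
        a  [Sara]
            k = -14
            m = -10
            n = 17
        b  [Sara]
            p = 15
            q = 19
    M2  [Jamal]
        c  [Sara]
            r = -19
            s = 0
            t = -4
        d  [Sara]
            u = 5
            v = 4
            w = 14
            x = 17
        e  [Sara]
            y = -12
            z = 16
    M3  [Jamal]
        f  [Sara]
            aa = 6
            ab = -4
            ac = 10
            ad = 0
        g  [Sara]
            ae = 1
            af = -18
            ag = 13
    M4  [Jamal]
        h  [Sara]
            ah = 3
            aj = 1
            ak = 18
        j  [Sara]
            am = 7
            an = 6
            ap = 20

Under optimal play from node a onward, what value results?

a (Sara): min(-14, -10, 17) = -14

-14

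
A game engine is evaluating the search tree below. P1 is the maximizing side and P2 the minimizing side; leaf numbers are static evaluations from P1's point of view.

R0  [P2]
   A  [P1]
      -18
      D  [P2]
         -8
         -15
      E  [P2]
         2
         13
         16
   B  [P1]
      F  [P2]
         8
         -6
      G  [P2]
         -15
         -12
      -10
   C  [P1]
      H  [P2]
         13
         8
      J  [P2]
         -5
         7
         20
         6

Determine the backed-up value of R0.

-6

D (P2): min(-8, -15) = -15
E (P2): min(2, 13, 16) = 2
A (P1): max(-18, -15, 2) = 2
F (P2): min(8, -6) = -6
G (P2): min(-15, -12) = -15
B (P1): max(-6, -15, -10) = -6
H (P2): min(13, 8) = 8
J (P2): min(-5, 7, 20, 6) = -5
C (P1): max(8, -5) = 8
R0 (P2): min(2, -6, 8) = -6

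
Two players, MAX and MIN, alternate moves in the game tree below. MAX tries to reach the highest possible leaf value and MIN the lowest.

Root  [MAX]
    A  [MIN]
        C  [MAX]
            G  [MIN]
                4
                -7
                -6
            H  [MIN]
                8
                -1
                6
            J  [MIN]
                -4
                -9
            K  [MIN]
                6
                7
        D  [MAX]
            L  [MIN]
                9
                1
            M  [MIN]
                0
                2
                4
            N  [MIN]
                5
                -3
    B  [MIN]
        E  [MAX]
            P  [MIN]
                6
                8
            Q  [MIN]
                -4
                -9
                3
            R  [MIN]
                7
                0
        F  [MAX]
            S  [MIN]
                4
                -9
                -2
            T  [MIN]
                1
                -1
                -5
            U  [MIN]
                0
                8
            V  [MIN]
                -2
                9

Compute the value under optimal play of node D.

L (MIN): min(9, 1) = 1
M (MIN): min(0, 2, 4) = 0
N (MIN): min(5, -3) = -3
D (MAX): max(1, 0, -3) = 1

1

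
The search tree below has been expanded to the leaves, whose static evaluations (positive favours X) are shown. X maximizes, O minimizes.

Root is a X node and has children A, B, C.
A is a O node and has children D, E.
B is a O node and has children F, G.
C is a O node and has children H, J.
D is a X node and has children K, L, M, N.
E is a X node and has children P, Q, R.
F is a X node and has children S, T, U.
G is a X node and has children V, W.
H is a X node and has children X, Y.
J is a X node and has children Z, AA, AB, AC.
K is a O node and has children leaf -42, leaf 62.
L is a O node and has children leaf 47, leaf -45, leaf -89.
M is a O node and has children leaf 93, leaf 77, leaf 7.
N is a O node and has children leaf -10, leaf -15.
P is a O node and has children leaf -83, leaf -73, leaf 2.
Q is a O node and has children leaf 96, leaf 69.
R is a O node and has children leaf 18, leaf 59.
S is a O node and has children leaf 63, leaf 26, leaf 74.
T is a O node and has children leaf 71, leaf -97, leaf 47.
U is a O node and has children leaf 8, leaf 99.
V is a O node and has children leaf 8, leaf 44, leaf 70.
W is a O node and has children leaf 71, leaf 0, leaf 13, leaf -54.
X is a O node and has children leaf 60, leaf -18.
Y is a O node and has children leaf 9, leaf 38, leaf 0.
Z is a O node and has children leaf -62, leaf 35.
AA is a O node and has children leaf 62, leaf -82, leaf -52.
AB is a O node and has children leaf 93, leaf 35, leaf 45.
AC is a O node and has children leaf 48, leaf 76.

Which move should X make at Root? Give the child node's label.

B

K (O): min(-42, 62) = -42
L (O): min(47, -45, -89) = -89
M (O): min(93, 77, 7) = 7
N (O): min(-10, -15) = -15
D (X): max(-42, -89, 7, -15) = 7
P (O): min(-83, -73, 2) = -83
Q (O): min(96, 69) = 69
R (O): min(18, 59) = 18
E (X): max(-83, 69, 18) = 69
A (O): min(7, 69) = 7
S (O): min(63, 26, 74) = 26
T (O): min(71, -97, 47) = -97
U (O): min(8, 99) = 8
F (X): max(26, -97, 8) = 26
V (O): min(8, 44, 70) = 8
W (O): min(71, 0, 13, -54) = -54
G (X): max(8, -54) = 8
B (O): min(26, 8) = 8
X (O): min(60, -18) = -18
Y (O): min(9, 38, 0) = 0
H (X): max(-18, 0) = 0
Z (O): min(-62, 35) = -62
AA (O): min(62, -82, -52) = -82
AB (O): min(93, 35, 45) = 35
AC (O): min(48, 76) = 48
J (X): max(-62, -82, 35, 48) = 48
C (O): min(0, 48) = 0
Root (X): max(7, 8, 0) = 8
X at Root wants the highest of {A=7, B=8, C=0}, so chooses B.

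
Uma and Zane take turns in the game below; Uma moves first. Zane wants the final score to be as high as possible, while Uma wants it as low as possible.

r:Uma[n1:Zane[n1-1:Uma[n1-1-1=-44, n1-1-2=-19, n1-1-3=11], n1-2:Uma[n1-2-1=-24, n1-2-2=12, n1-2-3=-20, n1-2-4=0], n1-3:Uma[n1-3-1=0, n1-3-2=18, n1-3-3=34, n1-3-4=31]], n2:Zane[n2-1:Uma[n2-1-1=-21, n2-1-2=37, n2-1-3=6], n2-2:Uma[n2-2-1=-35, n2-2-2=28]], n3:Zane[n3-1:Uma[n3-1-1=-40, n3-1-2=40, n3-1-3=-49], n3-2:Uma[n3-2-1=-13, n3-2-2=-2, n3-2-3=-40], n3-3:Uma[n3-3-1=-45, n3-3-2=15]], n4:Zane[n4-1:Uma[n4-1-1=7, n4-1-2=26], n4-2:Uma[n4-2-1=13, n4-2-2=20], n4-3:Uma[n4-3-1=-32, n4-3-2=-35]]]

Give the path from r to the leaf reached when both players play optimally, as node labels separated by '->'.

n1-1 (Uma): min(-44, -19, 11) = -44
n1-2 (Uma): min(-24, 12, -20, 0) = -24
n1-3 (Uma): min(0, 18, 34, 31) = 0
n1 (Zane): max(-44, -24, 0) = 0
n2-1 (Uma): min(-21, 37, 6) = -21
n2-2 (Uma): min(-35, 28) = -35
n2 (Zane): max(-21, -35) = -21
n3-1 (Uma): min(-40, 40, -49) = -49
n3-2 (Uma): min(-13, -2, -40) = -40
n3-3 (Uma): min(-45, 15) = -45
n3 (Zane): max(-49, -40, -45) = -40
n4-1 (Uma): min(7, 26) = 7
n4-2 (Uma): min(13, 20) = 13
n4-3 (Uma): min(-32, -35) = -35
n4 (Zane): max(7, 13, -35) = 13
r (Uma): min(0, -21, -40, 13) = -40
At r, Uma picks n3 (lowest: -40).
At n3, Zane picks n3-2 (highest: -40).
At n3-2, Uma picks n3-2-3 (lowest: -40).
Terminal value -40.

r -> n3 -> n3-2 -> n3-2-3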